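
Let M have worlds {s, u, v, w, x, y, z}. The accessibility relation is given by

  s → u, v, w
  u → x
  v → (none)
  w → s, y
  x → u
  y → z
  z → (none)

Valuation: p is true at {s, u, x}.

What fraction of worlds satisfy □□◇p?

5/7

s: successors {u, v, w}; □◇p there: u:T, v:T, w:F. ✗
u: successors {x}; □◇p there: x:T. ✓
v: no successors, so □□◇p holds vacuously. ✓
w: successors {s, y}; □◇p there: s:F, y:F. ✗
x: successors {u}; □◇p there: u:T. ✓
y: successors {z}; □◇p there: z:T. ✓
z: no successors, so □□◇p holds vacuously. ✓
That's 5 of 7 worlds, so 5/7.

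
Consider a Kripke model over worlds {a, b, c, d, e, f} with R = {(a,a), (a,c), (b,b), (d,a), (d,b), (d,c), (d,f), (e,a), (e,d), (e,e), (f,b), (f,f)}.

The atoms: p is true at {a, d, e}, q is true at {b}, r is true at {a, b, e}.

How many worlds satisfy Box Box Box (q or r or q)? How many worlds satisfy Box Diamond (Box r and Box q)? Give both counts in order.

For Box Box Box (q or r or q):
a: successors {a, c}; Box Box (q or r or q) there: a:F, c:T. ✗
b: successors {b}; Box Box (q or r or q) there: b:T. ✓
c: no successors, so Box Box Box (q or r or q) holds vacuously. ✓
d: successors {a, b, c, f}; Box Box (q or r or q) there: a:F, b:T, c:T, f:F. ✗
e: successors {a, d, e}; Box Box (q or r or q) there: a:F, d:F, e:F. ✗
f: successors {b, f}; Box Box (q or r or q) there: b:T, f:F. ✗
— 2 worlds.
For Box Diamond (Box r and Box q):
a: successors {a, c}; Diamond (Box r and Box q) there: a:T, c:F. ✗
b: successors {b}; Diamond (Box r and Box q) there: b:T. ✓
c: no successors, so Box Diamond (Box r and Box q) holds vacuously. ✓
d: successors {a, b, c, f}; Diamond (Box r and Box q) there: a:T, b:T, c:F, f:T. ✗
e: successors {a, d, e}; Diamond (Box r and Box q) there: a:T, d:T, e:F. ✗
f: successors {b, f}; Diamond (Box r and Box q) there: b:T, f:T. ✓
— 3 worlds.

2 and 3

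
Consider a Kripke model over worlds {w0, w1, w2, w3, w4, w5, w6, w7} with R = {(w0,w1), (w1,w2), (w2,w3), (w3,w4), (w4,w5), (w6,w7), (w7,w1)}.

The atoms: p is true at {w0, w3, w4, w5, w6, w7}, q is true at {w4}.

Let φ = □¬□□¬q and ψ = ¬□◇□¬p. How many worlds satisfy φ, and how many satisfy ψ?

For □¬□□¬q:
w0: successors {w1}; ¬□□¬q there: w1:F. ✗
w1: successors {w2}; ¬□□¬q there: w2:T. ✓
w2: successors {w3}; ¬□□¬q there: w3:F. ✗
w3: successors {w4}; ¬□□¬q there: w4:F. ✗
w4: successors {w5}; ¬□□¬q there: w5:F. ✗
w5: no successors, so □¬□□¬q holds vacuously. ✓
w6: successors {w7}; ¬□□¬q there: w7:F. ✗
w7: successors {w1}; ¬□□¬q there: w1:F. ✗
— 2 worlds.
For ¬□◇□¬p:
w0: □◇□¬p is F. ✓
w1: □◇□¬p is F. ✓
w2: □◇□¬p is F. ✓
w3: □◇□¬p is T. ✗
w4: □◇□¬p is F. ✓
w5: □◇□¬p is T. ✗
w6: □◇□¬p is T. ✗
w7: □◇□¬p is F. ✓
— 5 worlds.

2 and 5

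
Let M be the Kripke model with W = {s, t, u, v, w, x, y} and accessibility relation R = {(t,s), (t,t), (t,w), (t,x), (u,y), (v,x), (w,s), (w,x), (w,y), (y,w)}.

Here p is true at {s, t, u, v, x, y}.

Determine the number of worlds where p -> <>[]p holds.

s: p is T, <>[]p is F. ✗
t: p is T, <>[]p is T. ✓
u: p is T, <>[]p is F. ✗
v: p is T, <>[]p is T. ✓
w: p is F, <>[]p is T. ✓
x: p is T, <>[]p is F. ✗
y: p is T, <>[]p is T. ✓
Satisfying worlds: {t, v, w, y}.

4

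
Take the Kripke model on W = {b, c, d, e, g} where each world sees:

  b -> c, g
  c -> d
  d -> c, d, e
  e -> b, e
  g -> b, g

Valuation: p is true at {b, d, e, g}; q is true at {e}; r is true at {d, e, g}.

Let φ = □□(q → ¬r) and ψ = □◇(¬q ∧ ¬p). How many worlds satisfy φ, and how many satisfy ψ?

For □□(q → ¬r):
b: successors {c, g}; □(q → ¬r) there: c:T, g:T. ✓
c: successors {d}; □(q → ¬r) there: d:F. ✗
d: successors {c, d, e}; □(q → ¬r) there: c:T, d:F, e:F. ✗
e: successors {b, e}; □(q → ¬r) there: b:T, e:F. ✗
g: successors {b, g}; □(q → ¬r) there: b:T, g:T. ✓
— 2 worlds.
For □◇(¬q ∧ ¬p):
b: successors {c, g}; ◇(¬q ∧ ¬p) there: c:F, g:F. ✗
c: successors {d}; ◇(¬q ∧ ¬p) there: d:T. ✓
d: successors {c, d, e}; ◇(¬q ∧ ¬p) there: c:F, d:T, e:F. ✗
e: successors {b, e}; ◇(¬q ∧ ¬p) there: b:T, e:F. ✗
g: successors {b, g}; ◇(¬q ∧ ¬p) there: b:T, g:F. ✗
— 1 world.

2 and 1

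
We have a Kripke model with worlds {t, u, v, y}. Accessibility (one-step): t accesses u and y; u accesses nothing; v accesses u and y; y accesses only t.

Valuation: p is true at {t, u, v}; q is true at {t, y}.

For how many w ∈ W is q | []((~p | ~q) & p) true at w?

3

t: q is T, []((~p | ~q) & p) is F. ✓
u: q is F, []((~p | ~q) & p) is T. ✓
v: q is F, []((~p | ~q) & p) is F. ✗
y: q is T, []((~p | ~q) & p) is F. ✓
Satisfying worlds: {t, u, y}.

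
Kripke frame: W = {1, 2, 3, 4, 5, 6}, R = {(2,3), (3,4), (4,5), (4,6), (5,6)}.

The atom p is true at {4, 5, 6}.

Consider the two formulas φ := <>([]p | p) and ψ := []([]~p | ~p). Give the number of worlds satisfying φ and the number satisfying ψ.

For <>([]p | p):
1: no successors, so <>([]p | p) fails. ✗
2: successors {3}; []p | p there: 3:T. ✓
3: successors {4}; []p | p there: 4:T. ✓
4: successors {5, 6}; []p | p there: 5:T, 6:T. ✓
5: successors {6}; []p | p there: 6:T. ✓
6: no successors, so <>([]p | p) fails. ✗
— 4 worlds.
For []([]~p | ~p):
1: no successors, so []([]~p | ~p) holds vacuously. ✓
2: successors {3}; []~p | ~p there: 3:T. ✓
3: successors {4}; []~p | ~p there: 4:F. ✗
4: successors {5, 6}; []~p | ~p there: 5:F, 6:T. ✗
5: successors {6}; []~p | ~p there: 6:T. ✓
6: no successors, so []([]~p | ~p) holds vacuously. ✓
— 4 worlds.

4 and 4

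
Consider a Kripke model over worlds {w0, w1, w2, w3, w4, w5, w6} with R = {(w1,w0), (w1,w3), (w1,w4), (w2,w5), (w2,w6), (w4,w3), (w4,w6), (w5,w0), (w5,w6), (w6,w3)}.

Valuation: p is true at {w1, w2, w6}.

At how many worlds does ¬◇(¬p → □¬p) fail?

5

w0: ◇(¬p → □¬p) is F. ✓
w1: ◇(¬p → □¬p) is T. ✗
w2: ◇(¬p → □¬p) is T. ✗
w3: ◇(¬p → □¬p) is F. ✓
w4: ◇(¬p → □¬p) is T. ✗
w5: ◇(¬p → □¬p) is T. ✗
w6: ◇(¬p → □¬p) is T. ✗
Satisfying worlds: {w0, w3}.
So ¬◇(¬p → □¬p) fails at the other 5 worlds.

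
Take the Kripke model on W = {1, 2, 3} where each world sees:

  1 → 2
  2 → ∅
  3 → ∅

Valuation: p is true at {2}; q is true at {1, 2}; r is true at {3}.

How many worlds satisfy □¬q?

1: successors {2}; ¬q there: 2:F. ✗
2: no successors, so □¬q holds vacuously. ✓
3: no successors, so □¬q holds vacuously. ✓
Satisfying worlds: {2, 3}.

2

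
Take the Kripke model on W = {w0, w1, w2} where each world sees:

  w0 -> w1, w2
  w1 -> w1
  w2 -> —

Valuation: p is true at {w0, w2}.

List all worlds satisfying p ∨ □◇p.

w0: p is T, □◇p is F. ✓
w1: p is F, □◇p is F. ✗
w2: p is T, □◇p is T. ✓

{w0, w2}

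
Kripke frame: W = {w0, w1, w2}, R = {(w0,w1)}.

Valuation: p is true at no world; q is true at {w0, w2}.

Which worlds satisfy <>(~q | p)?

w0: successors {w1}; ~q | p there: w1:T. ✓
w1: no successors, so <>(~q | p) fails. ✗
w2: no successors, so <>(~q | p) fails. ✗

{w0}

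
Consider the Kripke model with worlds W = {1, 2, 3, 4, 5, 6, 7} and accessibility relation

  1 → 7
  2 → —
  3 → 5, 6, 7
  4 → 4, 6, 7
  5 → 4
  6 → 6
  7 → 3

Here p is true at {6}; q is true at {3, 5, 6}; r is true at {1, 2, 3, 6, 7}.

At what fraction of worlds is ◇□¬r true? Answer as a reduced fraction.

1: successors {7}; □¬r there: 7:F. ✗
2: no successors, so ◇□¬r fails. ✗
3: successors {5, 6, 7}; □¬r there: 5:T, 6:F, 7:F. ✓
4: successors {4, 6, 7}; □¬r there: 4:F, 6:F, 7:F. ✗
5: successors {4}; □¬r there: 4:F. ✗
6: successors {6}; □¬r there: 6:F. ✗
7: successors {3}; □¬r there: 3:F. ✗
That's 1 of 7 worlds, so 1/7.

1/7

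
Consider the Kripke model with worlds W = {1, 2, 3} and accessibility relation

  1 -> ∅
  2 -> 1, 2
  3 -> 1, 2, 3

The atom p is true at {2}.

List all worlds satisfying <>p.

1: no successors, so <>p fails. ✗
2: successors {1, 2}; p there: 1:F, 2:T. ✓
3: successors {1, 2, 3}; p there: 1:F, 2:T, 3:F. ✓

{2, 3}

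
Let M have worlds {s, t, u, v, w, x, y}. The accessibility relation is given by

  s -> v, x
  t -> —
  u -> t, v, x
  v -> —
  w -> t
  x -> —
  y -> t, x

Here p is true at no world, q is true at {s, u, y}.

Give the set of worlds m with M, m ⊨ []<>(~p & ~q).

s: successors {v, x}; <>(~p & ~q) there: v:F, x:F. ✗
t: no successors, so []<>(~p & ~q) holds vacuously. ✓
u: successors {t, v, x}; <>(~p & ~q) there: t:F, v:F, x:F. ✗
v: no successors, so []<>(~p & ~q) holds vacuously. ✓
w: successors {t}; <>(~p & ~q) there: t:F. ✗
x: no successors, so []<>(~p & ~q) holds vacuously. ✓
y: successors {t, x}; <>(~p & ~q) there: t:F, x:F. ✗

{t, v, x}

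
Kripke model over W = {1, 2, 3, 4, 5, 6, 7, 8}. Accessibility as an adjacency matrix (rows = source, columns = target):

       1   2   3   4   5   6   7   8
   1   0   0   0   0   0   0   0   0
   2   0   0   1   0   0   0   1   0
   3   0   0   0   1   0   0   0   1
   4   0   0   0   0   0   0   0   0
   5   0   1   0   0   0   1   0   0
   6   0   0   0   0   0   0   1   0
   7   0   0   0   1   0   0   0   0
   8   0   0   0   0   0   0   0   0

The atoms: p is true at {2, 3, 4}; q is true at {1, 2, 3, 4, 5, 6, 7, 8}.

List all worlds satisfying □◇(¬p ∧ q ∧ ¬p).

{1, 4, 5, 8}

1: no successors, so □◇(¬p ∧ q ∧ ¬p) holds vacuously. ✓
2: successors {3, 7}; ◇(¬p ∧ q ∧ ¬p) there: 3:T, 7:F. ✗
3: successors {4, 8}; ◇(¬p ∧ q ∧ ¬p) there: 4:F, 8:F. ✗
4: no successors, so □◇(¬p ∧ q ∧ ¬p) holds vacuously. ✓
5: successors {2, 6}; ◇(¬p ∧ q ∧ ¬p) there: 2:T, 6:T. ✓
6: successors {7}; ◇(¬p ∧ q ∧ ¬p) there: 7:F. ✗
7: successors {4}; ◇(¬p ∧ q ∧ ¬p) there: 4:F. ✗
8: no successors, so □◇(¬p ∧ q ∧ ¬p) holds vacuously. ✓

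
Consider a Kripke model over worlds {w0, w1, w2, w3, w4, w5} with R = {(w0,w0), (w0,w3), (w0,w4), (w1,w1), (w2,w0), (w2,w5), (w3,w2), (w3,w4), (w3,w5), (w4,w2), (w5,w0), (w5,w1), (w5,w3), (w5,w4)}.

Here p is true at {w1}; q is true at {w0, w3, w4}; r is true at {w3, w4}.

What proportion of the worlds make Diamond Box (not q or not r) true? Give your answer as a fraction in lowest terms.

w0: successors {w0, w3, w4}; Box (not q or not r) there: w0:F, w3:F, w4:T. ✓
w1: successors {w1}; Box (not q or not r) there: w1:T. ✓
w2: successors {w0, w5}; Box (not q or not r) there: w0:F, w5:F. ✗
w3: successors {w2, w4, w5}; Box (not q or not r) there: w2:T, w4:T, w5:F. ✓
w4: successors {w2}; Box (not q or not r) there: w2:T. ✓
w5: successors {w0, w1, w3, w4}; Box (not q or not r) there: w0:F, w1:T, w3:F, w4:T. ✓
That's 5 of 6 worlds, so 5/6.

5/6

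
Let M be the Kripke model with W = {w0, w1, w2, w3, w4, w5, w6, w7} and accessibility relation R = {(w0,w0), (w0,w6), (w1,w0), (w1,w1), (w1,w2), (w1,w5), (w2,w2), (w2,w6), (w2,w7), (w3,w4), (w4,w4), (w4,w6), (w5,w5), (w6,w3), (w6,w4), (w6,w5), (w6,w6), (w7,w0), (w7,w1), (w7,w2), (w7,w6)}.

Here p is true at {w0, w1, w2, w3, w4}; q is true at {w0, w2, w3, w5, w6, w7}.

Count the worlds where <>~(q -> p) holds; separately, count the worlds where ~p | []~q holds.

7 and 4

For <>~(q -> p):
w0: successors {w0, w6}; ~(q -> p) there: w0:F, w6:T. ✓
w1: successors {w0, w1, w2, w5}; ~(q -> p) there: w0:F, w1:F, w2:F, w5:T. ✓
w2: successors {w2, w6, w7}; ~(q -> p) there: w2:F, w6:T, w7:T. ✓
w3: successors {w4}; ~(q -> p) there: w4:F. ✗
w4: successors {w4, w6}; ~(q -> p) there: w4:F, w6:T. ✓
w5: successors {w5}; ~(q -> p) there: w5:T. ✓
w6: successors {w3, w4, w5, w6}; ~(q -> p) there: w3:F, w4:F, w5:T, w6:T. ✓
w7: successors {w0, w1, w2, w6}; ~(q -> p) there: w0:F, w1:F, w2:F, w6:T. ✓
— 7 worlds.
For ~p | []~q:
w0: ~p is F, []~q is F. ✗
w1: ~p is F, []~q is F. ✗
w2: ~p is F, []~q is F. ✗
w3: ~p is F, []~q is T. ✓
w4: ~p is F, []~q is F. ✗
w5: ~p is T, []~q is F. ✓
w6: ~p is T, []~q is F. ✓
w7: ~p is T, []~q is F. ✓
— 4 worlds.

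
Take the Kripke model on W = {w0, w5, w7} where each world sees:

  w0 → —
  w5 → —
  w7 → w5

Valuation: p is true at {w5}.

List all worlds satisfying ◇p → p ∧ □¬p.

w0: ◇p is F, p ∧ □¬p is F. ✓
w5: ◇p is F, p ∧ □¬p is T. ✓
w7: ◇p is T, p ∧ □¬p is F. ✗

{w0, w5}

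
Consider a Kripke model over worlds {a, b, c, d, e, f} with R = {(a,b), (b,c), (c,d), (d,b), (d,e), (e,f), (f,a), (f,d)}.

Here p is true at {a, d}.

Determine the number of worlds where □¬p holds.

a: successors {b}; ¬p there: b:T. ✓
b: successors {c}; ¬p there: c:T. ✓
c: successors {d}; ¬p there: d:F. ✗
d: successors {b, e}; ¬p there: b:T, e:T. ✓
e: successors {f}; ¬p there: f:T. ✓
f: successors {a, d}; ¬p there: a:F, d:F. ✗
Satisfying worlds: {a, b, d, e}.

4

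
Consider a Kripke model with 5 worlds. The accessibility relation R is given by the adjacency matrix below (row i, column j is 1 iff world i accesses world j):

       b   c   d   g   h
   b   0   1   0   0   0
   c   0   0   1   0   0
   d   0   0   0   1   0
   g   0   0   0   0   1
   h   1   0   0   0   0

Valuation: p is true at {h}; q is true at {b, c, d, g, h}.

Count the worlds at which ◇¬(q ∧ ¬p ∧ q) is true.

b: successors {c}; ¬(q ∧ ¬p ∧ q) there: c:F. ✗
c: successors {d}; ¬(q ∧ ¬p ∧ q) there: d:F. ✗
d: successors {g}; ¬(q ∧ ¬p ∧ q) there: g:F. ✗
g: successors {h}; ¬(q ∧ ¬p ∧ q) there: h:T. ✓
h: successors {b}; ¬(q ∧ ¬p ∧ q) there: b:F. ✗
Satisfying worlds: {g}.

1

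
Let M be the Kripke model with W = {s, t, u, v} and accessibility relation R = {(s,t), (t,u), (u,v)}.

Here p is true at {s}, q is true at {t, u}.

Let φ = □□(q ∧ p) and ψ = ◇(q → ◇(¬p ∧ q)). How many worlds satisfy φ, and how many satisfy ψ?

2 and 2

For □□(q ∧ p):
s: successors {t}; □(q ∧ p) there: t:F. ✗
t: successors {u}; □(q ∧ p) there: u:F. ✗
u: successors {v}; □(q ∧ p) there: v:T. ✓
v: no successors, so □□(q ∧ p) holds vacuously. ✓
— 2 worlds.
For ◇(q → ◇(¬p ∧ q)):
s: successors {t}; q → ◇(¬p ∧ q) there: t:T. ✓
t: successors {u}; q → ◇(¬p ∧ q) there: u:F. ✗
u: successors {v}; q → ◇(¬p ∧ q) there: v:T. ✓
v: no successors, so ◇(q → ◇(¬p ∧ q)) fails. ✗
— 2 worlds.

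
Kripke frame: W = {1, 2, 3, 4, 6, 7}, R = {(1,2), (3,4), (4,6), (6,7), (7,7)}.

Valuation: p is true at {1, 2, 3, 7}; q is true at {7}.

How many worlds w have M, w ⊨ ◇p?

1: successors {2}; p there: 2:T. ✓
2: no successors, so ◇p fails. ✗
3: successors {4}; p there: 4:F. ✗
4: successors {6}; p there: 6:F. ✗
6: successors {7}; p there: 7:T. ✓
7: successors {7}; p there: 7:T. ✓
Satisfying worlds: {1, 6, 7}.

3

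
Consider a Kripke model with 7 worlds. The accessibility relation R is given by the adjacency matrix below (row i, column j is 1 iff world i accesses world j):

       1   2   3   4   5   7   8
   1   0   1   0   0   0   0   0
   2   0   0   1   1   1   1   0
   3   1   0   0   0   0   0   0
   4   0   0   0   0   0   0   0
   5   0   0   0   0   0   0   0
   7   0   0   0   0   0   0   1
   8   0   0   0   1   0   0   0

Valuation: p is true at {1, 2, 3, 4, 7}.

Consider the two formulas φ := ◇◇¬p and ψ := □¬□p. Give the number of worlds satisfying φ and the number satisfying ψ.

2 and 3

For ◇◇¬p:
1: successors {2}; ◇¬p there: 2:T. ✓
2: successors {3, 4, 5, 7}; ◇¬p there: 3:F, 4:F, 5:F, 7:T. ✓
3: successors {1}; ◇¬p there: 1:F. ✗
4: no successors, so ◇◇¬p fails. ✗
5: no successors, so ◇◇¬p fails. ✗
7: successors {8}; ◇¬p there: 8:F. ✗
8: successors {4}; ◇¬p there: 4:F. ✗
— 2 worlds.
For □¬□p:
1: successors {2}; ¬□p there: 2:T. ✓
2: successors {3, 4, 5, 7}; ¬□p there: 3:F, 4:F, 5:F, 7:T. ✗
3: successors {1}; ¬□p there: 1:F. ✗
4: no successors, so □¬□p holds vacuously. ✓
5: no successors, so □¬□p holds vacuously. ✓
7: successors {8}; ¬□p there: 8:F. ✗
8: successors {4}; ¬□p there: 4:F. ✗
— 3 worlds.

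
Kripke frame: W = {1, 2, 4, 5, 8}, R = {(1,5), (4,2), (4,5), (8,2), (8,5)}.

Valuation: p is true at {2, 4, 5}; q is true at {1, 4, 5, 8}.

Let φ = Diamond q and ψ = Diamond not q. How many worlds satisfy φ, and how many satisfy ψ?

For Diamond q:
1: successors {5}; q there: 5:T. ✓
2: no successors, so Diamond q fails. ✗
4: successors {2, 5}; q there: 2:F, 5:T. ✓
5: no successors, so Diamond q fails. ✗
8: successors {2, 5}; q there: 2:F, 5:T. ✓
— 3 worlds.
For Diamond not q:
1: successors {5}; not q there: 5:F. ✗
2: no successors, so Diamond not q fails. ✗
4: successors {2, 5}; not q there: 2:T, 5:F. ✓
5: no successors, so Diamond not q fails. ✗
8: successors {2, 5}; not q there: 2:T, 5:F. ✓
— 2 worlds.

3 and 2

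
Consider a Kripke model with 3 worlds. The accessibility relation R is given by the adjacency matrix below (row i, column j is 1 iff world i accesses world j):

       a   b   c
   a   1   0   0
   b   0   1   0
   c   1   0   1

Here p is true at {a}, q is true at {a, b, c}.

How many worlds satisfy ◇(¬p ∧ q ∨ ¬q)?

2

a: successors {a}; ¬p ∧ q ∨ ¬q there: a:F. ✗
b: successors {b}; ¬p ∧ q ∨ ¬q there: b:T. ✓
c: successors {a, c}; ¬p ∧ q ∨ ¬q there: a:F, c:T. ✓
Satisfying worlds: {b, c}.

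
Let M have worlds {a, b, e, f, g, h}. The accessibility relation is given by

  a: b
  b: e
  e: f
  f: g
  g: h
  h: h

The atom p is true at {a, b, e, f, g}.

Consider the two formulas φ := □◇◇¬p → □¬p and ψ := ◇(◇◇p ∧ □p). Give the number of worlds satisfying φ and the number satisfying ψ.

4 and 2

For □◇◇¬p → □¬p:
a: □◇◇¬p is F, □¬p is F. ✓
b: □◇◇¬p is F, □¬p is F. ✓
e: □◇◇¬p is T, □¬p is F. ✗
f: □◇◇¬p is T, □¬p is F. ✗
g: □◇◇¬p is T, □¬p is T. ✓
h: □◇◇¬p is T, □¬p is T. ✓
— 4 worlds.
For ◇(◇◇p ∧ □p):
a: successors {b}; ◇◇p ∧ □p there: b:T. ✓
b: successors {e}; ◇◇p ∧ □p there: e:T. ✓
e: successors {f}; ◇◇p ∧ □p there: f:F. ✗
f: successors {g}; ◇◇p ∧ □p there: g:F. ✗
g: successors {h}; ◇◇p ∧ □p there: h:F. ✗
h: successors {h}; ◇◇p ∧ □p there: h:F. ✗
— 2 worlds.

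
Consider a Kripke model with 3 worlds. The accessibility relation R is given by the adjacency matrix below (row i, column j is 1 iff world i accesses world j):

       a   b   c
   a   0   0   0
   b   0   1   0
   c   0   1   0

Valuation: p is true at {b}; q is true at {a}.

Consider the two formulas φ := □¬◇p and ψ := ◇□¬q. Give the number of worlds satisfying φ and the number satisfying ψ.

For □¬◇p:
a: no successors, so □¬◇p holds vacuously. ✓
b: successors {b}; ¬◇p there: b:F. ✗
c: successors {b}; ¬◇p there: b:F. ✗
— 1 world.
For ◇□¬q:
a: no successors, so ◇□¬q fails. ✗
b: successors {b}; □¬q there: b:T. ✓
c: successors {b}; □¬q there: b:T. ✓
— 2 worlds.

1 and 2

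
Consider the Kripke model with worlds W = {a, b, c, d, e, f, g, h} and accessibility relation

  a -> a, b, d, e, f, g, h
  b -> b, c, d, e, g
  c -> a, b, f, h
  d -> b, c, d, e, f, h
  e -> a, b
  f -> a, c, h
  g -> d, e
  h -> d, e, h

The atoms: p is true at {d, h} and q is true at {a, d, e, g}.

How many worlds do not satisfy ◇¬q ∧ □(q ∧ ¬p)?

a: ◇¬q is T, □(q ∧ ¬p) is F. ✗
b: ◇¬q is T, □(q ∧ ¬p) is F. ✗
c: ◇¬q is T, □(q ∧ ¬p) is F. ✗
d: ◇¬q is T, □(q ∧ ¬p) is F. ✗
e: ◇¬q is T, □(q ∧ ¬p) is F. ✗
f: ◇¬q is T, □(q ∧ ¬p) is F. ✗
g: ◇¬q is F, □(q ∧ ¬p) is F. ✗
h: ◇¬q is T, □(q ∧ ¬p) is F. ✗
Satisfying worlds: ∅.
So ◇¬q ∧ □(q ∧ ¬p) fails at the other 8 worlds.

8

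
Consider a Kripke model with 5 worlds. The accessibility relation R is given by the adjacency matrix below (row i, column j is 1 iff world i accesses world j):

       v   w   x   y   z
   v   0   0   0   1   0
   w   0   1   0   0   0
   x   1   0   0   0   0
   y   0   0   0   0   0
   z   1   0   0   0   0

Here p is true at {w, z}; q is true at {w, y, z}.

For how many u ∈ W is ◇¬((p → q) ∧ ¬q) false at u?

v: successors {y}; ¬((p → q) ∧ ¬q) there: y:T. ✓
w: successors {w}; ¬((p → q) ∧ ¬q) there: w:T. ✓
x: successors {v}; ¬((p → q) ∧ ¬q) there: v:F. ✗
y: no successors, so ◇¬((p → q) ∧ ¬q) fails. ✗
z: successors {v}; ¬((p → q) ∧ ¬q) there: v:F. ✗
Satisfying worlds: {v, w}.
So ◇¬((p → q) ∧ ¬q) fails at the other 3 worlds.

3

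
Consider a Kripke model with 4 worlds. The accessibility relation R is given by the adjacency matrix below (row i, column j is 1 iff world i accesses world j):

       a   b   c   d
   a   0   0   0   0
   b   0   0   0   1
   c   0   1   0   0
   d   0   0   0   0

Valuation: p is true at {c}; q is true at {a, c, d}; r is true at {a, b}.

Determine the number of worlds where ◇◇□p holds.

1

a: no successors, so ◇◇□p fails. ✗
b: successors {d}; ◇□p there: d:F. ✗
c: successors {b}; ◇□p there: b:T. ✓
d: no successors, so ◇◇□p fails. ✗
Satisfying worlds: {c}.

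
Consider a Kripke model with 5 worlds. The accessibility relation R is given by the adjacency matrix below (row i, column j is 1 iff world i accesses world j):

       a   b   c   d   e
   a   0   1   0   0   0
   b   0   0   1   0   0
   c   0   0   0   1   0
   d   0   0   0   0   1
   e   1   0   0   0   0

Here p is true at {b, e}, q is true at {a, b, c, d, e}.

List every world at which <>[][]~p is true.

a: successors {b}; [][]~p there: b:T. ✓
b: successors {c}; [][]~p there: c:F. ✗
c: successors {d}; [][]~p there: d:T. ✓
d: successors {e}; [][]~p there: e:F. ✗
e: successors {a}; [][]~p there: a:T. ✓

{a, c, e}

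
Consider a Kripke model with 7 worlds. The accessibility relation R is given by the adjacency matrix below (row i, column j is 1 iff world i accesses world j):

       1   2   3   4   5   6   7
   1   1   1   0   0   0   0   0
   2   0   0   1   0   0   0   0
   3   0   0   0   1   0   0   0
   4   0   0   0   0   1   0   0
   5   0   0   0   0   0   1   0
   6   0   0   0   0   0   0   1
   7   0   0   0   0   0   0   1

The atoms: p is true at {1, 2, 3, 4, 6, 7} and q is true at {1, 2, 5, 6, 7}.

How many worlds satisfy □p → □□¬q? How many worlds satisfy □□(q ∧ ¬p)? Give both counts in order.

2 and 1

For □p → □□¬q:
1: □p is T, □□¬q is F. ✗
2: □p is T, □□¬q is T. ✓
3: □p is T, □□¬q is F. ✗
4: □p is F, □□¬q is F. ✓
5: □p is T, □□¬q is F. ✗
6: □p is T, □□¬q is F. ✗
7: □p is T, □□¬q is F. ✗
— 2 worlds.
For □□(q ∧ ¬p):
1: successors {1, 2}; □(q ∧ ¬p) there: 1:F, 2:F. ✗
2: successors {3}; □(q ∧ ¬p) there: 3:F. ✗
3: successors {4}; □(q ∧ ¬p) there: 4:T. ✓
4: successors {5}; □(q ∧ ¬p) there: 5:F. ✗
5: successors {6}; □(q ∧ ¬p) there: 6:F. ✗
6: successors {7}; □(q ∧ ¬p) there: 7:F. ✗
7: successors {7}; □(q ∧ ¬p) there: 7:F. ✗
— 1 world.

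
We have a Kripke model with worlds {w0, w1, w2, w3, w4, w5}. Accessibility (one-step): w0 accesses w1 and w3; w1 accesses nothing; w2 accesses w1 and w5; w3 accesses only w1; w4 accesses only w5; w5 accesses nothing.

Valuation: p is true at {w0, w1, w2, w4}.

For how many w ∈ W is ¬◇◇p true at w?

5

w0: ◇◇p is T. ✗
w1: ◇◇p is F. ✓
w2: ◇◇p is F. ✓
w3: ◇◇p is F. ✓
w4: ◇◇p is F. ✓
w5: ◇◇p is F. ✓
Satisfying worlds: {w1, w2, w3, w4, w5}.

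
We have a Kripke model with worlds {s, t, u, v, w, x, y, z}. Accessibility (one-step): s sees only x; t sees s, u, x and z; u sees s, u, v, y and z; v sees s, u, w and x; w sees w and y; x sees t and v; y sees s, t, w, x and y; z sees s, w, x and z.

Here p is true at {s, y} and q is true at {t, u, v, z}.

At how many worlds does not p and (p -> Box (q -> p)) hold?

s: not p is F, p -> Box (q -> p) is T. ✗
t: not p is T, p -> Box (q -> p) is T. ✓
u: not p is T, p -> Box (q -> p) is T. ✓
v: not p is T, p -> Box (q -> p) is T. ✓
w: not p is T, p -> Box (q -> p) is T. ✓
x: not p is T, p -> Box (q -> p) is T. ✓
y: not p is F, p -> Box (q -> p) is F. ✗
z: not p is T, p -> Box (q -> p) is T. ✓
Satisfying worlds: {t, u, v, w, x, z}.

6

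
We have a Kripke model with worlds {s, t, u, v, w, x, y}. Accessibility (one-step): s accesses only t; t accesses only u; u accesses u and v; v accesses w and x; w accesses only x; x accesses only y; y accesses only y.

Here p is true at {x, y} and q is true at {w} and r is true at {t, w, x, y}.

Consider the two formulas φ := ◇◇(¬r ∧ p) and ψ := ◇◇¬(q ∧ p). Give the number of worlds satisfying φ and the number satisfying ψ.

For ◇◇(¬r ∧ p):
s: successors {t}; ◇(¬r ∧ p) there: t:F. ✗
t: successors {u}; ◇(¬r ∧ p) there: u:F. ✗
u: successors {u, v}; ◇(¬r ∧ p) there: u:F, v:F. ✗
v: successors {w, x}; ◇(¬r ∧ p) there: w:F, x:F. ✗
w: successors {x}; ◇(¬r ∧ p) there: x:F. ✗
x: successors {y}; ◇(¬r ∧ p) there: y:F. ✗
y: successors {y}; ◇(¬r ∧ p) there: y:F. ✗
— 0 worlds.
For ◇◇¬(q ∧ p):
s: successors {t}; ◇¬(q ∧ p) there: t:T. ✓
t: successors {u}; ◇¬(q ∧ p) there: u:T. ✓
u: successors {u, v}; ◇¬(q ∧ p) there: u:T, v:T. ✓
v: successors {w, x}; ◇¬(q ∧ p) there: w:T, x:T. ✓
w: successors {x}; ◇¬(q ∧ p) there: x:T. ✓
x: successors {y}; ◇¬(q ∧ p) there: y:T. ✓
y: successors {y}; ◇¬(q ∧ p) there: y:T. ✓
— 7 worlds.

0 and 7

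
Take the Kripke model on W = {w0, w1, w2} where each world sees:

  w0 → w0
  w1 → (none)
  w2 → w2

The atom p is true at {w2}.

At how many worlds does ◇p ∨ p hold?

w0: ◇p is F, p is F. ✗
w1: ◇p is F, p is F. ✗
w2: ◇p is T, p is T. ✓
Satisfying worlds: {w2}.

1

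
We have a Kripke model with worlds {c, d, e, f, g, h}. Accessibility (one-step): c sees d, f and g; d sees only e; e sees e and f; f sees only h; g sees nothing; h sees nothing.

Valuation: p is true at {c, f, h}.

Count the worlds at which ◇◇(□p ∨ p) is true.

3

c: successors {d, f, g}; ◇(□p ∨ p) there: d:F, f:T, g:F. ✓
d: successors {e}; ◇(□p ∨ p) there: e:T. ✓
e: successors {e, f}; ◇(□p ∨ p) there: e:T, f:T. ✓
f: successors {h}; ◇(□p ∨ p) there: h:F. ✗
g: no successors, so ◇◇(□p ∨ p) fails. ✗
h: no successors, so ◇◇(□p ∨ p) fails. ✗
Satisfying worlds: {c, d, e}.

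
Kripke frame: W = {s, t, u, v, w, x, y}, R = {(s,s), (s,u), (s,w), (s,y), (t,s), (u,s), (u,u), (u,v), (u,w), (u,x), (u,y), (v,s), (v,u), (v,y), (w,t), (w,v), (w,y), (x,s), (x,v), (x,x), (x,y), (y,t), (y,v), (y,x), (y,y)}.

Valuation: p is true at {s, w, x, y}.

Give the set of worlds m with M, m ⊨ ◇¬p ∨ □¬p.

{s, u, v, w, x, y}

s: ◇¬p is T, □¬p is F. ✓
t: ◇¬p is F, □¬p is F. ✗
u: ◇¬p is T, □¬p is F. ✓
v: ◇¬p is T, □¬p is F. ✓
w: ◇¬p is T, □¬p is F. ✓
x: ◇¬p is T, □¬p is F. ✓
y: ◇¬p is T, □¬p is F. ✓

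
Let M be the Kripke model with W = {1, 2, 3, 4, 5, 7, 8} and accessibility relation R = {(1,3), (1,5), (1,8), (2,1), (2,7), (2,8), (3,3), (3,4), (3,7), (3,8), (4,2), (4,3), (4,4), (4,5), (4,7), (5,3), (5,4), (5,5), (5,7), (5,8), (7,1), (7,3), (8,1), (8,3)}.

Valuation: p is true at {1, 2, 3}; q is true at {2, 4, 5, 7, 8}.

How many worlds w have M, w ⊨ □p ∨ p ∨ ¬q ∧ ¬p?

1: □p is F, p ∨ ¬q ∧ ¬p is T. ✓
2: □p is F, p ∨ ¬q ∧ ¬p is T. ✓
3: □p is F, p ∨ ¬q ∧ ¬p is T. ✓
4: □p is F, p ∨ ¬q ∧ ¬p is F. ✗
5: □p is F, p ∨ ¬q ∧ ¬p is F. ✗
7: □p is T, p ∨ ¬q ∧ ¬p is F. ✓
8: □p is T, p ∨ ¬q ∧ ¬p is F. ✓
Satisfying worlds: {1, 2, 3, 7, 8}.

5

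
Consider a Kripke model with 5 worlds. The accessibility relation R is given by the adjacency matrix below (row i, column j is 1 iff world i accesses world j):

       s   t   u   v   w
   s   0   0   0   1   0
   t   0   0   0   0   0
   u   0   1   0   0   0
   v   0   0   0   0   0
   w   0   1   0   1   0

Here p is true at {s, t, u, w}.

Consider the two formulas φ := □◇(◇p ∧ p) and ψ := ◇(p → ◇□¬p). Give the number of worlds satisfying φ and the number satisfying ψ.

2 and 2

For □◇(◇p ∧ p):
s: successors {v}; ◇(◇p ∧ p) there: v:F. ✗
t: no successors, so □◇(◇p ∧ p) holds vacuously. ✓
u: successors {t}; ◇(◇p ∧ p) there: t:F. ✗
v: no successors, so □◇(◇p ∧ p) holds vacuously. ✓
w: successors {t, v}; ◇(◇p ∧ p) there: t:F, v:F. ✗
— 2 worlds.
For ◇(p → ◇□¬p):
s: successors {v}; p → ◇□¬p there: v:T. ✓
t: no successors, so ◇(p → ◇□¬p) fails. ✗
u: successors {t}; p → ◇□¬p there: t:F. ✗
v: no successors, so ◇(p → ◇□¬p) fails. ✗
w: successors {t, v}; p → ◇□¬p there: t:F, v:T. ✓
— 2 worlds.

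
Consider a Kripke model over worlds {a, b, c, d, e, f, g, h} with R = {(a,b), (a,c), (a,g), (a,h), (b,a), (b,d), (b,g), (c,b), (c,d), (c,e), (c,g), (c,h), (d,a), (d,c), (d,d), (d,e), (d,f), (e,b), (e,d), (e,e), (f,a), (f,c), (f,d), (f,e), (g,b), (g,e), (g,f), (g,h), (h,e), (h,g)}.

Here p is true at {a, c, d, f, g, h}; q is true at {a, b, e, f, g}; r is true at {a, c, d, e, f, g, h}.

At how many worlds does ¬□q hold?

7

a: □q is F. ✓
b: □q is F. ✓
c: □q is F. ✓
d: □q is F. ✓
e: □q is F. ✓
f: □q is F. ✓
g: □q is F. ✓
h: □q is T. ✗
Satisfying worlds: {a, b, c, d, e, f, g}.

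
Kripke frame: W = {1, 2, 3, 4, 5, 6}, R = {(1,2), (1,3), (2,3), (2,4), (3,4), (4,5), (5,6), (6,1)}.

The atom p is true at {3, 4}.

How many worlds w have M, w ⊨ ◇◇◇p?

1: successors {2, 3}; ◇◇p there: 2:T, 3:F. ✓
2: successors {3, 4}; ◇◇p there: 3:F, 4:F. ✗
3: successors {4}; ◇◇p there: 4:F. ✗
4: successors {5}; ◇◇p there: 5:F. ✗
5: successors {6}; ◇◇p there: 6:T. ✓
6: successors {1}; ◇◇p there: 1:T. ✓
Satisfying worlds: {1, 5, 6}.

3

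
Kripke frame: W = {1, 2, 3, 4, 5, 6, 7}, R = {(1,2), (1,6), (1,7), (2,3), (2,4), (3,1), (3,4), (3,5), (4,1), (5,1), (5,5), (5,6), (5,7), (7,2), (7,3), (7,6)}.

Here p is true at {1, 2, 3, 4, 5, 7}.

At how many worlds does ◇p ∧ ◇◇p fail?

1: ◇p is T, ◇◇p is T. ✓
2: ◇p is T, ◇◇p is T. ✓
3: ◇p is T, ◇◇p is T. ✓
4: ◇p is T, ◇◇p is T. ✓
5: ◇p is T, ◇◇p is T. ✓
6: ◇p is F, ◇◇p is F. ✗
7: ◇p is T, ◇◇p is T. ✓
Satisfying worlds: {1, 2, 3, 4, 5, 7}.
So ◇p ∧ ◇◇p fails at the other 1 world.

1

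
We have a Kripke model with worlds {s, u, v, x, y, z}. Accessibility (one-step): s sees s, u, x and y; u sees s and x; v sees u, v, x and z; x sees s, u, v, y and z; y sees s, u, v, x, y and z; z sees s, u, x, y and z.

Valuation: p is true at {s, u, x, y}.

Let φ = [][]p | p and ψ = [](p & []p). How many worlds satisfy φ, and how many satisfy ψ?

For [][]p | p:
s: [][]p is F, p is T. ✓
u: [][]p is F, p is T. ✓
v: [][]p is F, p is F. ✗
x: [][]p is F, p is T. ✓
y: [][]p is F, p is T. ✓
z: [][]p is F, p is F. ✗
— 4 worlds.
For [](p & []p):
s: successors {s, u, x, y}; p & []p there: s:T, u:T, x:F, y:F. ✗
u: successors {s, x}; p & []p there: s:T, x:F. ✗
v: successors {u, v, x, z}; p & []p there: u:T, v:F, x:F, z:F. ✗
x: successors {s, u, v, y, z}; p & []p there: s:T, u:T, v:F, y:F, z:F. ✗
y: successors {s, u, v, x, y, z}; p & []p there: s:T, u:T, v:F, x:F, y:F, z:F. ✗
z: successors {s, u, x, y, z}; p & []p there: s:T, u:T, x:F, y:F, z:F. ✗
— 0 worlds.

4 and 0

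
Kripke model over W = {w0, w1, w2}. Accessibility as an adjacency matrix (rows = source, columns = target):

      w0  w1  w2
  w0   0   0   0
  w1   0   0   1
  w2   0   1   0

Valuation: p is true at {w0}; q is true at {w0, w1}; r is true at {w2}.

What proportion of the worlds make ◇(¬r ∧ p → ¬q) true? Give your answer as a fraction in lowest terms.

2/3

w0: no successors, so ◇(¬r ∧ p → ¬q) fails. ✗
w1: successors {w2}; ¬r ∧ p → ¬q there: w2:T. ✓
w2: successors {w1}; ¬r ∧ p → ¬q there: w1:T. ✓
That's 2 of 3 worlds, so 2/3.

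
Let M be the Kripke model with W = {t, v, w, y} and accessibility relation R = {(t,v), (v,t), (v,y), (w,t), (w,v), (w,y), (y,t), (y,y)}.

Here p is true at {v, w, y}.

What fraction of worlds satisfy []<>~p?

1/4

t: successors {v}; <>~p there: v:T. ✓
v: successors {t, y}; <>~p there: t:F, y:T. ✗
w: successors {t, v, y}; <>~p there: t:F, v:T, y:T. ✗
y: successors {t, y}; <>~p there: t:F, y:T. ✗
That's 1 of 4 worlds, so 1/4.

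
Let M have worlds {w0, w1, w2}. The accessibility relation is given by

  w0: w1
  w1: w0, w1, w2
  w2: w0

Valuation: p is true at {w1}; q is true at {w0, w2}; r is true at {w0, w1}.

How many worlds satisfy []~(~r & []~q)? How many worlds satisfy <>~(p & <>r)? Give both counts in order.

3 and 2

For []~(~r & []~q):
w0: successors {w1}; ~(~r & []~q) there: w1:T. ✓
w1: successors {w0, w1, w2}; ~(~r & []~q) there: w0:T, w1:T, w2:T. ✓
w2: successors {w0}; ~(~r & []~q) there: w0:T. ✓
— 3 worlds.
For <>~(p & <>r):
w0: successors {w1}; ~(p & <>r) there: w1:F. ✗
w1: successors {w0, w1, w2}; ~(p & <>r) there: w0:T, w1:F, w2:T. ✓
w2: successors {w0}; ~(p & <>r) there: w0:T. ✓
— 2 worlds.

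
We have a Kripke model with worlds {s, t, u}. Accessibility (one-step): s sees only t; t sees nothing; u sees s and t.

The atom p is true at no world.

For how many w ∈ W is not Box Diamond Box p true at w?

s: Box Diamond Box p is F. ✓
t: Box Diamond Box p is T. ✗
u: Box Diamond Box p is F. ✓
Satisfying worlds: {s, u}.

2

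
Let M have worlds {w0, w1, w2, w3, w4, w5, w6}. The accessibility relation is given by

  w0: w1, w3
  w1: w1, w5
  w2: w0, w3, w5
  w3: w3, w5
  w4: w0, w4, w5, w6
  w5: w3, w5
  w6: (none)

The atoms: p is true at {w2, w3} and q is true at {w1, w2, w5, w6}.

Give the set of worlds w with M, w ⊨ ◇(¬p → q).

w0: successors {w1, w3}; ¬p → q there: w1:T, w3:T. ✓
w1: successors {w1, w5}; ¬p → q there: w1:T, w5:T. ✓
w2: successors {w0, w3, w5}; ¬p → q there: w0:F, w3:T, w5:T. ✓
w3: successors {w3, w5}; ¬p → q there: w3:T, w5:T. ✓
w4: successors {w0, w4, w5, w6}; ¬p → q there: w0:F, w4:F, w5:T, w6:T. ✓
w5: successors {w3, w5}; ¬p → q there: w3:T, w5:T. ✓
w6: no successors, so ◇(¬p → q) fails. ✗

{w0, w1, w2, w3, w4, w5}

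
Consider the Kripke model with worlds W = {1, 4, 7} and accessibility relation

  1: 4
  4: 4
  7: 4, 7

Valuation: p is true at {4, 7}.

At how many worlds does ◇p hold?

3

1: successors {4}; p there: 4:T. ✓
4: successors {4}; p there: 4:T. ✓
7: successors {4, 7}; p there: 4:T, 7:T. ✓
Satisfying worlds: {1, 4, 7}.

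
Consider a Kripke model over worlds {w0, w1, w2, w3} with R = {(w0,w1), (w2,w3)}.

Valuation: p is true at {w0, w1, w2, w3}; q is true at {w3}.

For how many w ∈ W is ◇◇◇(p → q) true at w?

0

w0: successors {w1}; ◇◇(p → q) there: w1:F. ✗
w1: no successors, so ◇◇◇(p → q) fails. ✗
w2: successors {w3}; ◇◇(p → q) there: w3:F. ✗
w3: no successors, so ◇◇◇(p → q) fails. ✗
Satisfying worlds: ∅.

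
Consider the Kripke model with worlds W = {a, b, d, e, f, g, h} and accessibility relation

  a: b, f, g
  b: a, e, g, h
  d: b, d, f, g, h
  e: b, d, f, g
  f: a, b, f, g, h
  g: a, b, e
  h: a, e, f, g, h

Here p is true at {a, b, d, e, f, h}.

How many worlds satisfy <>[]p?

a: successors {b, f, g}; []p there: b:F, f:F, g:T. ✓
b: successors {a, e, g, h}; []p there: a:F, e:F, g:T, h:F. ✓
d: successors {b, d, f, g, h}; []p there: b:F, d:F, f:F, g:T, h:F. ✓
e: successors {b, d, f, g}; []p there: b:F, d:F, f:F, g:T. ✓
f: successors {a, b, f, g, h}; []p there: a:F, b:F, f:F, g:T, h:F. ✓
g: successors {a, b, e}; []p there: a:F, b:F, e:F. ✗
h: successors {a, e, f, g, h}; []p there: a:F, e:F, f:F, g:T, h:F. ✓
Satisfying worlds: {a, b, d, e, f, h}.

6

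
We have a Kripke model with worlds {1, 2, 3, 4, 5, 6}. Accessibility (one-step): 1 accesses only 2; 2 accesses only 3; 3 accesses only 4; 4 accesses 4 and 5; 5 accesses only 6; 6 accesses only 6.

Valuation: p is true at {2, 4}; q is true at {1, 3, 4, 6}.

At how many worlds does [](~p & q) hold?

1: successors {2}; ~p & q there: 2:F. ✗
2: successors {3}; ~p & q there: 3:T. ✓
3: successors {4}; ~p & q there: 4:F. ✗
4: successors {4, 5}; ~p & q there: 4:F, 5:F. ✗
5: successors {6}; ~p & q there: 6:T. ✓
6: successors {6}; ~p & q there: 6:T. ✓
Satisfying worlds: {2, 5, 6}.

3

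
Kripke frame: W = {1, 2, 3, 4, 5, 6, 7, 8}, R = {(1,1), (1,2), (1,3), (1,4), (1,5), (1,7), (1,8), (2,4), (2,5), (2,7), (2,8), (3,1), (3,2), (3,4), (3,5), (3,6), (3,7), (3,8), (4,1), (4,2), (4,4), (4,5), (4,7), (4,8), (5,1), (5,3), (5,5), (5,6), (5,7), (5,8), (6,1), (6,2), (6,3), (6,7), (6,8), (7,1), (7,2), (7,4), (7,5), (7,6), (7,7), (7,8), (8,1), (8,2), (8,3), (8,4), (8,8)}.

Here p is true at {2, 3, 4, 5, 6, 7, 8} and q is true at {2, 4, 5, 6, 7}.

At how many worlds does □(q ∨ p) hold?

1: successors {1, 2, 3, 4, 5, 7, 8}; q ∨ p there: 1:F, 2:T, 3:T, 4:T, 5:T, 7:T, 8:T. ✗
2: successors {4, 5, 7, 8}; q ∨ p there: 4:T, 5:T, 7:T, 8:T. ✓
3: successors {1, 2, 4, 5, 6, 7, 8}; q ∨ p there: 1:F, 2:T, 4:T, 5:T, 6:T, 7:T, 8:T. ✗
4: successors {1, 2, 4, 5, 7, 8}; q ∨ p there: 1:F, 2:T, 4:T, 5:T, 7:T, 8:T. ✗
5: successors {1, 3, 5, 6, 7, 8}; q ∨ p there: 1:F, 3:T, 5:T, 6:T, 7:T, 8:T. ✗
6: successors {1, 2, 3, 7, 8}; q ∨ p there: 1:F, 2:T, 3:T, 7:T, 8:T. ✗
7: successors {1, 2, 4, 5, 6, 7, 8}; q ∨ p there: 1:F, 2:T, 4:T, 5:T, 6:T, 7:T, 8:T. ✗
8: successors {1, 2, 3, 4, 8}; q ∨ p there: 1:F, 2:T, 3:T, 4:T, 8:T. ✗
Satisfying worlds: {2}.

1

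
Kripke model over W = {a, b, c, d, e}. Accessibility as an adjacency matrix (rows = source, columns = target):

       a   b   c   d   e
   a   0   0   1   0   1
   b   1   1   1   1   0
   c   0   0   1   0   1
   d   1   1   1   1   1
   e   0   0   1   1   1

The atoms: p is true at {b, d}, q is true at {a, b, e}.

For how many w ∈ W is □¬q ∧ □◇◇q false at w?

5

a: □¬q is F, □◇◇q is T. ✗
b: □¬q is F, □◇◇q is T. ✗
c: □¬q is F, □◇◇q is T. ✗
d: □¬q is F, □◇◇q is T. ✗
e: □¬q is F, □◇◇q is T. ✗
Satisfying worlds: ∅.
So □¬q ∧ □◇◇q fails at the other 5 worlds.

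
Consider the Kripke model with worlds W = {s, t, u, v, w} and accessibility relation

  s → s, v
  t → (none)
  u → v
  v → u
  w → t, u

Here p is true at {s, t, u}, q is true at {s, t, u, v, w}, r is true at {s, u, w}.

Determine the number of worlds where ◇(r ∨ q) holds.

4

s: successors {s, v}; r ∨ q there: s:T, v:T. ✓
t: no successors, so ◇(r ∨ q) fails. ✗
u: successors {v}; r ∨ q there: v:T. ✓
v: successors {u}; r ∨ q there: u:T. ✓
w: successors {t, u}; r ∨ q there: t:T, u:T. ✓
Satisfying worlds: {s, u, v, w}.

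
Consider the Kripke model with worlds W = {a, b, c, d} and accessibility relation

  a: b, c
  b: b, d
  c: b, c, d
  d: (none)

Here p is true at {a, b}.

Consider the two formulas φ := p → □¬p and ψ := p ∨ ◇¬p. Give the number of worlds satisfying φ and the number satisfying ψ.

2 and 3

For p → □¬p:
a: p is T, □¬p is F. ✗
b: p is T, □¬p is F. ✗
c: p is F, □¬p is F. ✓
d: p is F, □¬p is T. ✓
— 2 worlds.
For p ∨ ◇¬p:
a: p is T, ◇¬p is T. ✓
b: p is T, ◇¬p is T. ✓
c: p is F, ◇¬p is T. ✓
d: p is F, ◇¬p is F. ✗
— 3 worlds.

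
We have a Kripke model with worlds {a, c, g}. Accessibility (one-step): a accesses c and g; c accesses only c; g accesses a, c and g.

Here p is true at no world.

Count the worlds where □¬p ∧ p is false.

a: □¬p is T, p is F. ✗
c: □¬p is T, p is F. ✗
g: □¬p is T, p is F. ✗
Satisfying worlds: ∅.
So □¬p ∧ p fails at the other 3 worlds.

3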